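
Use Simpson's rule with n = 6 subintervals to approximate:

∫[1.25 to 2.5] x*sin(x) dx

f(x) = x*sin(x)
a = 1.25, b = 2.5, n = 6
h = (b - a)/n = 0.208333

Simpson's rule: (h/3)[f(x₀) + 4f(x₁) + 2f(x₂) + ... + f(xₙ)]

x_0 = 1.2500, f(x_0) = 1.186231, coefficient = 1
x_1 = 1.4583, f(x_1) = 1.449121, coefficient = 4
x_2 = 1.6667, f(x_2) = 1.659013, coefficient = 2
x_3 = 1.8750, f(x_3) = 1.788911, coefficient = 4
x_4 = 2.0833, f(x_4) = 1.815632, coefficient = 2
x_5 = 2.2917, f(x_5) = 1.721572, coefficient = 4
x_6 = 2.5000, f(x_6) = 1.496180, coefficient = 1

I ≈ (0.208333/3) × 29.470116 = 2.046536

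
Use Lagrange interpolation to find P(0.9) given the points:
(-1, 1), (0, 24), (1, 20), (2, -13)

Lagrange interpolation formula:
P(x) = Σ yᵢ × Lᵢ(x)
where Lᵢ(x) = Π_{j≠i} (x - xⱼ)/(xᵢ - xⱼ)

L_0(0.9) = (0.9 - 0)/(-1 - 0) × (0.9 - 1)/(-1 - 1) × (0.9 - 2)/(-1 - 2) = -0.016500
L_1(0.9) = (0.9 - (-1))/(0 - (-1)) × (0.9 - 1)/(0 - 1) × (0.9 - 2)/(0 - 2) = 0.104500
L_2(0.9) = (0.9 - (-1))/(1 - (-1)) × (0.9 - 0)/(1 - 0) × (0.9 - 2)/(1 - 2) = 0.940500
L_3(0.9) = (0.9 - (-1))/(2 - (-1)) × (0.9 - 0)/(2 - 0) × (0.9 - 1)/(2 - 1) = -0.028500

P(0.9) = 1×L_0(0.9) + 24×L_1(0.9) + 20×L_2(0.9) + (-13)×L_3(0.9)
P(0.9) = 21.672000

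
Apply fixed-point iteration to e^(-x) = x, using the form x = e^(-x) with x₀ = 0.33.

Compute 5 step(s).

Equation: e^(-x) = x
Fixed-point form: x = e^(-x)
x₀ = 0.33

x_1 = g(0.330000) = 0.718924
x_2 = g(0.718924) = 0.487276
x_3 = g(0.487276) = 0.614297
x_4 = g(0.614297) = 0.541021
x_5 = g(0.541021) = 0.582154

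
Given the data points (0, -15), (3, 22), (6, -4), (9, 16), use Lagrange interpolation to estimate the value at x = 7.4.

Lagrange interpolation formula:
P(x) = Σ yᵢ × Lᵢ(x)
where Lᵢ(x) = Π_{j≠i} (x - xⱼ)/(xᵢ - xⱼ)

L_0(7.4) = (7.4 - 3)/(0 - 3) × (7.4 - 6)/(0 - 6) × (7.4 - 9)/(0 - 9) = 0.060840
L_1(7.4) = (7.4 - 0)/(3 - 0) × (7.4 - 6)/(3 - 6) × (7.4 - 9)/(3 - 9) = -0.306963
L_2(7.4) = (7.4 - 0)/(6 - 0) × (7.4 - 3)/(6 - 3) × (7.4 - 9)/(6 - 9) = 0.964741
L_3(7.4) = (7.4 - 0)/(9 - 0) × (7.4 - 3)/(9 - 3) × (7.4 - 6)/(9 - 6) = 0.281383

P(7.4) = (-15)×L_0(7.4) + 22×L_1(7.4) + (-4)×L_2(7.4) + 16×L_3(7.4)
P(7.4) = -7.022617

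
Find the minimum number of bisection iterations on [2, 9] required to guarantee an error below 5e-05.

We need (b-a)/2^n ≤ 5e-05
(9 - 2)/2^n ≤ 5e-05
7/2^n ≤ 5e-05
2^n ≥ 140000
n ≥ log₂(140000) = 17.10
n ≥ 18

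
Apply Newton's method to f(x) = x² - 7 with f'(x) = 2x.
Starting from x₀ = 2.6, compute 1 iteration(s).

f(x) = x² - 7
f'(x) = 2x
x₀ = 2.6

Newton-Raphson formula: x_{n+1} = x_n - f(x_n)/f'(x_n)

Iteration 1:
  f(2.600000) = -0.240000
  f'(2.600000) = 5.200000
  x_1 = 2.600000 - (-0.240000)/5.200000 = 2.646154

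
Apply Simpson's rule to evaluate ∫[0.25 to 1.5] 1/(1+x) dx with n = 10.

f(x) = 1/(1+x)
a = 0.25, b = 1.5, n = 10
h = (b - a)/n = 0.125000

Simpson's rule: (h/3)[f(x₀) + 4f(x₁) + 2f(x₂) + ... + f(xₙ)]

x_0 = 0.2500, f(x_0) = 0.800000, coefficient = 1
x_1 = 0.3750, f(x_1) = 0.727273, coefficient = 4
x_2 = 0.5000, f(x_2) = 0.666667, coefficient = 2
x_3 = 0.6250, f(x_3) = 0.615385, coefficient = 4
x_4 = 0.7500, f(x_4) = 0.571429, coefficient = 2
x_5 = 0.8750, f(x_5) = 0.533333, coefficient = 4
x_6 = 1.0000, f(x_6) = 0.500000, coefficient = 2
x_7 = 1.1250, f(x_7) = 0.470588, coefficient = 4
x_8 = 1.2500, f(x_8) = 0.444444, coefficient = 2
x_9 = 1.3750, f(x_9) = 0.421053, coefficient = 4
x_10 = 1.5000, f(x_10) = 0.400000, coefficient = 1

I ≈ (0.125000/3) × 16.635606 = 0.693150
Exact value: 0.693147
Error: 0.000003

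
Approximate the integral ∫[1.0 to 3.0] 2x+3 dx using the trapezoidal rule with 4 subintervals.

f(x) = 2x+3
a = 1.0, b = 3.0, n = 4
h = (b - a)/n = 0.500000

Trapezoidal rule: (h/2)[f(x₀) + 2f(x₁) + 2f(x₂) + ... + f(xₙ)]

x_0 = 1.0000, f(x_0) = 5.000000, coefficient = 1
x_1 = 1.5000, f(x_1) = 6.000000, coefficient = 2
x_2 = 2.0000, f(x_2) = 7.000000, coefficient = 2
x_3 = 2.5000, f(x_3) = 8.000000, coefficient = 2
x_4 = 3.0000, f(x_4) = 9.000000, coefficient = 1

I ≈ (0.500000/2) × 56.000000 = 14.000000
Exact value: 14.000000
Error: 0.000000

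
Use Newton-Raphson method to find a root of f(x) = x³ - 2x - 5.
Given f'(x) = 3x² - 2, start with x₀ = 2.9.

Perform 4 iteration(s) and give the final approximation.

f(x) = x³ - 2x - 5
f'(x) = 3x² - 2
x₀ = 2.9

Newton-Raphson formula: x_{n+1} = x_n - f(x_n)/f'(x_n)

Iteration 1:
  f(2.900000) = 13.589000
  f'(2.900000) = 23.230000
  x_1 = 2.900000 - 13.589000/23.230000 = 2.315024
Iteration 2:
  f(2.315024) = 2.776939
  f'(2.315024) = 14.078004
  x_2 = 2.315024 - 2.776939/14.078004 = 2.117770
Iteration 3:
  f(2.117770) = 0.262551
  f'(2.117770) = 11.454848
  x_3 = 2.117770 - 0.262551/11.454848 = 2.094849
Iteration 4:
  f(2.094849) = 0.003326
  f'(2.094849) = 11.165182
  x_4 = 2.094849 - 0.003326/11.165182 = 2.094552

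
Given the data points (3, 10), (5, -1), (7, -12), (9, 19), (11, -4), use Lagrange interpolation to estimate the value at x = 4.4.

Lagrange interpolation formula:
P(x) = Σ yᵢ × Lᵢ(x)
where Lᵢ(x) = Π_{j≠i} (x - xⱼ)/(xᵢ - xⱼ)

L_0(4.4) = (4.4 - 5)/(3 - 5) × (4.4 - 7)/(3 - 7) × (4.4 - 9)/(3 - 9) × (4.4 - 11)/(3 - 11) = 0.123337
L_1(4.4) = (4.4 - 3)/(5 - 3) × (4.4 - 7)/(5 - 7) × (4.4 - 9)/(5 - 9) × (4.4 - 11)/(5 - 11) = 1.151150
L_2(4.4) = (4.4 - 3)/(7 - 3) × (4.4 - 5)/(7 - 5) × (4.4 - 9)/(7 - 9) × (4.4 - 11)/(7 - 11) = -0.398475
L_3(4.4) = (4.4 - 3)/(9 - 3) × (4.4 - 5)/(9 - 5) × (4.4 - 7)/(9 - 7) × (4.4 - 11)/(9 - 11) = 0.150150
L_4(4.4) = (4.4 - 3)/(11 - 3) × (4.4 - 5)/(11 - 5) × (4.4 - 7)/(11 - 7) × (4.4 - 9)/(11 - 9) = -0.026162

P(4.4) = 10×L_0(4.4) + (-1)×L_1(4.4) + (-12)×L_2(4.4) + 19×L_3(4.4) + (-4)×L_4(4.4)
P(4.4) = 7.821425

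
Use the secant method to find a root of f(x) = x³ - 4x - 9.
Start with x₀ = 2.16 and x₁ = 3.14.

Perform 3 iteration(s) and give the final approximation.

f(x) = x³ - 4x - 9
x₀ = 2.16, x₁ = 3.14

Secant formula: x_{n+1} = x_n - f(x_n)(x_n - x_{n-1})/(f(x_n) - f(x_{n-1}))

Iteration 1:
  f(2.160000) = -7.562304
  f(3.140000) = 9.399144
  x_2 = 3.140000 - 9.399144×(3.140000 - 2.160000)/(9.399144 - (-7.562304))
       = 2.596935
Iteration 2:
  f(3.140000) = 9.399144
  f(2.596935) = -1.873818
  x_3 = 2.596935 - (-1.873818)×(2.596935 - 3.140000)/(-1.873818 - 9.399144)
       = 2.687205
Iteration 3:
  f(2.596935) = -1.873818
  f(2.687205) = -0.344325
  x_4 = 2.687205 - (-0.344325)×(2.687205 - 2.596935)/(-0.344325 - (-1.873818))
       = 2.707527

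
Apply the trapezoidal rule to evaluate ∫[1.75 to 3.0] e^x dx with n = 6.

f(x) = e^x
a = 1.75, b = 3.0, n = 6
h = (b - a)/n = 0.208333

Trapezoidal rule: (h/2)[f(x₀) + 2f(x₁) + 2f(x₂) + ... + f(xₙ)]

x_0 = 1.7500, f(x_0) = 5.754603, coefficient = 1
x_1 = 1.9583, f(x_1) = 7.087505, coefficient = 2
x_2 = 2.1667, f(x_2) = 8.729138, coefficient = 2
x_3 = 2.3750, f(x_3) = 10.751013, coefficient = 2
x_4 = 2.5833, f(x_4) = 13.241202, coefficient = 2
x_5 = 2.7917, f(x_5) = 16.308177, coefficient = 2
x_6 = 3.0000, f(x_6) = 20.085537, coefficient = 1

I ≈ (0.208333/2) × 138.074211 = 14.382730
Exact value: 14.330934
Error: 0.051796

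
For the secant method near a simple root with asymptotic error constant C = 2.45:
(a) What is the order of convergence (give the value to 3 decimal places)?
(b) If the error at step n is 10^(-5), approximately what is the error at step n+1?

(a) Secant method has superlinear convergence with order φ = (1+√5)/2 ≈ 1.618.
    This means |e_{n+1}| ≈ C|e_n|^1.618.

(b) With |e_n| = 10^(-5) and C = 2.45:
    |e_{n+1}| ≈ 2.45 × (10^(-5))^1.618 = 2.45 × 10^(-8.09)

(a) ≈ 1.618 (golden ratio); (b) |e_{n+1}| ≈ 1.991e-08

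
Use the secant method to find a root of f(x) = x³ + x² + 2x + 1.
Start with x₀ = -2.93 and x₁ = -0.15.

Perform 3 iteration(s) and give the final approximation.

f(x) = x³ + x² + 2x + 1
x₀ = -2.93, x₁ = -0.15

Secant formula: x_{n+1} = x_n - f(x_n)(x_n - x_{n-1})/(f(x_n) - f(x_{n-1}))

Iteration 1:
  f(-2.930000) = -21.428857
  f(-0.150000) = 0.719125
  x_2 = -0.150000 - 0.719125×(-0.150000 - (-2.930000))/(0.719125 - (-21.428857))
       = -0.240264
Iteration 2:
  f(-0.150000) = 0.719125
  f(-0.240264) = 0.563329
  x_3 = -0.240264 - 0.563329×(-0.240264 - (-0.150000))/(0.563329 - 0.719125)
       = -0.566642
Iteration 3:
  f(-0.240264) = 0.563329
  f(-0.566642) = 0.005860
  x_4 = -0.566642 - 0.005860×(-0.566642 - (-0.240264))/(0.005860 - 0.563329)
       = -0.570073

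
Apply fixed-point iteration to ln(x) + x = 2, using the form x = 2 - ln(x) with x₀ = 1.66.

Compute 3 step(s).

Equation: ln(x) + x = 2
Fixed-point form: x = 2 - ln(x)
x₀ = 1.66

x_1 = g(1.660000) = 1.493182
x_2 = g(1.493182) = 1.599090
x_3 = g(1.599090) = 1.530565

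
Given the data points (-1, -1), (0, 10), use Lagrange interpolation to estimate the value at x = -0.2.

Lagrange interpolation formula:
P(x) = Σ yᵢ × Lᵢ(x)
where Lᵢ(x) = Π_{j≠i} (x - xⱼ)/(xᵢ - xⱼ)

L_0(-0.2) = (-0.2 - 0)/(-1 - 0) = 0.200000
L_1(-0.2) = (-0.2 - (-1))/(0 - (-1)) = 0.800000

P(-0.2) = (-1)×L_0(-0.2) + 10×L_1(-0.2)
P(-0.2) = 7.800000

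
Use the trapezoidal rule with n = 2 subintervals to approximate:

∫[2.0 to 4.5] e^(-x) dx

f(x) = e^(-x)
a = 2.0, b = 4.5, n = 2
h = (b - a)/n = 1.250000

Trapezoidal rule: (h/2)[f(x₀) + 2f(x₁) + 2f(x₂) + ... + f(xₙ)]

x_0 = 2.0000, f(x_0) = 0.135335, coefficient = 1
x_1 = 3.2500, f(x_1) = 0.038774, coefficient = 2
x_2 = 4.5000, f(x_2) = 0.011109, coefficient = 1

I ≈ (1.250000/2) × 0.223993 = 0.139995
Exact value: 0.124226
Error: 0.015769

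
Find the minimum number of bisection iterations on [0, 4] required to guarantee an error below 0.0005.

We need (b-a)/2^n ≤ 0.0005
(4 - 0)/2^n ≤ 0.0005
4/2^n ≤ 0.0005
2^n ≥ 8000
n ≥ log₂(8000) = 12.97
n ≥ 13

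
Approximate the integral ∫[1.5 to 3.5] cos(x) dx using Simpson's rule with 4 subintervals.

f(x) = cos(x)
a = 1.5, b = 3.5, n = 4
h = (b - a)/n = 0.500000

Simpson's rule: (h/3)[f(x₀) + 4f(x₁) + 2f(x₂) + ... + f(xₙ)]

x_0 = 1.5000, f(x_0) = 0.070737, coefficient = 1
x_1 = 2.0000, f(x_1) = -0.416147, coefficient = 4
x_2 = 2.5000, f(x_2) = -0.801144, coefficient = 2
x_3 = 3.0000, f(x_3) = -0.989992, coefficient = 4
x_4 = 3.5000, f(x_4) = -0.936457, coefficient = 1

I ≈ (0.500000/3) × -8.092564 = -1.348761
Exact value: -1.348278
Error: 0.000482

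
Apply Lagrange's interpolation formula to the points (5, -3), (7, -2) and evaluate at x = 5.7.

Lagrange interpolation formula:
P(x) = Σ yᵢ × Lᵢ(x)
where Lᵢ(x) = Π_{j≠i} (x - xⱼ)/(xᵢ - xⱼ)

L_0(5.7) = (5.7 - 7)/(5 - 7) = 0.650000
L_1(5.7) = (5.7 - 5)/(7 - 5) = 0.350000

P(5.7) = (-3)×L_0(5.7) + (-2)×L_1(5.7)
P(5.7) = -2.650000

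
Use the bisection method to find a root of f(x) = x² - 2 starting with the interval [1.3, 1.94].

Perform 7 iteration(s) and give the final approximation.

f(x) = x² - 2
Initial interval: [1.3, 1.94]

Iteration 1:
  c_1 = (1.300000 + 1.940000)/2 = 1.620000
  f(c_1) = f(1.620000) = 0.624400
  f(a) × f(c) < 0, new interval: [1.300000, 1.620000]
Iteration 2:
  c_2 = (1.300000 + 1.620000)/2 = 1.460000
  f(c_2) = f(1.460000) = 0.131600
  f(a) × f(c) < 0, new interval: [1.300000, 1.460000]
Iteration 3:
  c_3 = (1.300000 + 1.460000)/2 = 1.380000
  f(c_3) = f(1.380000) = -0.095600
  f(a) × f(c) ≥ 0, new interval: [1.380000, 1.460000]
Iteration 4:
  c_4 = (1.380000 + 1.460000)/2 = 1.420000
  f(c_4) = f(1.420000) = 0.016400
  f(a) × f(c) < 0, new interval: [1.380000, 1.420000]
Iteration 5:
  c_5 = (1.380000 + 1.420000)/2 = 1.400000
  f(c_5) = f(1.400000) = -0.040000
  f(a) × f(c) ≥ 0, new interval: [1.400000, 1.420000]
Iteration 6:
  c_6 = (1.400000 + 1.420000)/2 = 1.410000
  f(c_6) = f(1.410000) = -0.011900
  f(a) × f(c) ≥ 0, new interval: [1.410000, 1.420000]
Iteration 7:
  c_7 = (1.410000 + 1.420000)/2 = 1.415000
  f(c_7) = f(1.415000) = 0.002225
  f(a) × f(c) < 0, new interval: [1.410000, 1.415000]

After 7 iteration(s), the approximation is c_7 = 1.415000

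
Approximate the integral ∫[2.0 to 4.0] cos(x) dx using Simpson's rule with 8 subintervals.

f(x) = cos(x)
a = 2.0, b = 4.0, n = 8
h = (b - a)/n = 0.250000

Simpson's rule: (h/3)[f(x₀) + 4f(x₁) + 2f(x₂) + ... + f(xₙ)]

x_0 = 2.0000, f(x_0) = -0.416147, coefficient = 1
x_1 = 2.2500, f(x_1) = -0.628174, coefficient = 4
x_2 = 2.5000, f(x_2) = -0.801144, coefficient = 2
x_3 = 2.7500, f(x_3) = -0.924302, coefficient = 4
x_4 = 3.0000, f(x_4) = -0.989992, coefficient = 2
x_5 = 3.2500, f(x_5) = -0.994130, coefficient = 4
x_6 = 3.5000, f(x_6) = -0.936457, coefficient = 2
x_7 = 3.7500, f(x_7) = -0.820559, coefficient = 4
x_8 = 4.0000, f(x_8) = -0.653644, coefficient = 1

I ≈ (0.250000/3) × -19.993636 = -1.666136
Exact value: -1.666100
Error: 0.000036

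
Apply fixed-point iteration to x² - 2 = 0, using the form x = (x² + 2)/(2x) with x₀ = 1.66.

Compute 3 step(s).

Equation: x² - 2 = 0
Fixed-point form: x = (x² + 2)/(2x)
x₀ = 1.66

x_1 = g(1.660000) = 1.432410
x_2 = g(1.432410) = 1.414329
x_3 = g(1.414329) = 1.414214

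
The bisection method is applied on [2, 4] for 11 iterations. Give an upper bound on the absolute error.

Bisection error bound: |error| ≤ (b-a)/2^n
|error| ≤ (4 - 2)/2^11 = 2/2^11
|error| ≤ 0.0009765625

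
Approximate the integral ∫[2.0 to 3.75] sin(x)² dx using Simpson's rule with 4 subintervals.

f(x) = sin(x)²
a = 2.0, b = 3.75, n = 4
h = (b - a)/n = 0.437500

Simpson's rule: (h/3)[f(x₀) + 4f(x₁) + 2f(x₂) + ... + f(xₙ)]

x_0 = 2.0000, f(x_0) = 0.826822, coefficient = 1
x_1 = 2.4375, f(x_1) = 0.419052, coefficient = 4
x_2 = 2.8750, f(x_2) = 0.069404, coefficient = 2
x_3 = 3.3125, f(x_3) = 0.028926, coefficient = 4
x_4 = 3.7500, f(x_4) = 0.326682, coefficient = 1

I ≈ (0.437500/3) × 3.084225 = 0.449783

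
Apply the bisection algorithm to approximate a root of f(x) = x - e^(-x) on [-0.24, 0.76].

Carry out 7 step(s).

f(x) = x - e^(-x)
Initial interval: [-0.24, 0.76]

Iteration 1:
  c_1 = (-0.240000 + 0.760000)/2 = 0.260000
  f(c_1) = f(0.260000) = -0.511052
  f(a) × f(c) ≥ 0, new interval: [0.260000, 0.760000]
Iteration 2:
  c_2 = (0.260000 + 0.760000)/2 = 0.510000
  f(c_2) = f(0.510000) = -0.090496
  f(a) × f(c) ≥ 0, new interval: [0.510000, 0.760000]
Iteration 3:
  c_3 = (0.510000 + 0.760000)/2 = 0.635000
  f(c_3) = f(0.635000) = 0.105065
  f(a) × f(c) < 0, new interval: [0.510000, 0.635000]
Iteration 4:
  c_4 = (0.510000 + 0.635000)/2 = 0.572500
  f(c_4) = f(0.572500) = 0.008387
  f(a) × f(c) < 0, new interval: [0.510000, 0.572500]
Iteration 5:
  c_5 = (0.510000 + 0.572500)/2 = 0.541250
  f(c_5) = f(0.541250) = -0.040770
  f(a) × f(c) ≥ 0, new interval: [0.541250, 0.572500]
Iteration 6:
  c_6 = (0.541250 + 0.572500)/2 = 0.556875
  f(c_6) = f(0.556875) = -0.016122
  f(a) × f(c) ≥ 0, new interval: [0.556875, 0.572500]
Iteration 7:
  c_7 = (0.556875 + 0.572500)/2 = 0.564688
  f(c_7) = f(0.564688) = -0.003850
  f(a) × f(c) ≥ 0, new interval: [0.564688, 0.572500]

After 7 iteration(s), the approximation is c_7 = 0.564688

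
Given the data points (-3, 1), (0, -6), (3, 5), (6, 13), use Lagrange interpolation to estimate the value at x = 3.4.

Lagrange interpolation formula:
P(x) = Σ yᵢ × Lᵢ(x)
where Lᵢ(x) = Π_{j≠i} (x - xⱼ)/(xᵢ - xⱼ)

L_0(3.4) = (3.4 - 0)/(-3 - 0) × (3.4 - 3)/(-3 - 3) × (3.4 - 6)/(-3 - 6) = 0.021827
L_1(3.4) = (3.4 - (-3))/(0 - (-3)) × (3.4 - 3)/(0 - 3) × (3.4 - 6)/(0 - 6) = -0.123259
L_2(3.4) = (3.4 - (-3))/(3 - (-3)) × (3.4 - 0)/(3 - 0) × (3.4 - 6)/(3 - 6) = 1.047704
L_3(3.4) = (3.4 - (-3))/(6 - (-3)) × (3.4 - 0)/(6 - 0) × (3.4 - 3)/(6 - 3) = 0.053728

P(3.4) = 1×L_0(3.4) + (-6)×L_1(3.4) + 5×L_2(3.4) + 13×L_3(3.4)
P(3.4) = 6.698370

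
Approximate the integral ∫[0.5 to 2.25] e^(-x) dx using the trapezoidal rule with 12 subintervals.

f(x) = e^(-x)
a = 0.5, b = 2.25, n = 12
h = (b - a)/n = 0.145833

Trapezoidal rule: (h/2)[f(x₀) + 2f(x₁) + 2f(x₂) + ... + f(xₙ)]

x_0 = 0.5000, f(x_0) = 0.606531, coefficient = 1
x_1 = 0.6458, f(x_1) = 0.524226, coefficient = 2
x_2 = 0.7917, f(x_2) = 0.453089, coefficient = 2
x_3 = 0.9375, f(x_3) = 0.391606, coefficient = 2
x_4 = 1.0833, f(x_4) = 0.338465, coefficient = 2
x_5 = 1.2292, f(x_5) = 0.292536, coefficient = 2
x_6 = 1.3750, f(x_6) = 0.252840, coefficient = 2
x_7 = 1.5208, f(x_7) = 0.218530, coefficient = 2
x_8 = 1.6667, f(x_8) = 0.188876, coefficient = 2
x_9 = 1.8125, f(x_9) = 0.163246, coefficient = 2
x_10 = 1.9583, f(x_10) = 0.141093, coefficient = 2
x_11 = 2.1042, f(x_11) = 0.121947, coefficient = 2
x_12 = 2.2500, f(x_12) = 0.105399, coefficient = 1

I ≈ (0.145833/2) × 6.884836 = 0.502019
Exact value: 0.501131
Error: 0.000888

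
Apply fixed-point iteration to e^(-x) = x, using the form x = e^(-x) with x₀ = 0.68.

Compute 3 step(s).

Equation: e^(-x) = x
Fixed-point form: x = e^(-x)
x₀ = 0.68

x_1 = g(0.680000) = 0.506617
x_2 = g(0.506617) = 0.602531
x_3 = g(0.602531) = 0.547425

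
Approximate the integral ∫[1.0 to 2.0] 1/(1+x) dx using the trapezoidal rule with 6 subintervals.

f(x) = 1/(1+x)
a = 1.0, b = 2.0, n = 6
h = (b - a)/n = 0.166667

Trapezoidal rule: (h/2)[f(x₀) + 2f(x₁) + 2f(x₂) + ... + f(xₙ)]

x_0 = 1.0000, f(x_0) = 0.500000, coefficient = 1
x_1 = 1.1667, f(x_1) = 0.461538, coefficient = 2
x_2 = 1.3333, f(x_2) = 0.428571, coefficient = 2
x_3 = 1.5000, f(x_3) = 0.400000, coefficient = 2
x_4 = 1.6667, f(x_4) = 0.375000, coefficient = 2
x_5 = 1.8333, f(x_5) = 0.352941, coefficient = 2
x_6 = 2.0000, f(x_6) = 0.333333, coefficient = 1

I ≈ (0.166667/2) × 4.869435 = 0.405786
Exact value: 0.405465
Error: 0.000321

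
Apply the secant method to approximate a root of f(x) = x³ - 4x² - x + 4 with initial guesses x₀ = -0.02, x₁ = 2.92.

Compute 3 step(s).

f(x) = x³ - 4x² - x + 4
x₀ = -0.02, x₁ = 2.92

Secant formula: x_{n+1} = x_n - f(x_n)(x_n - x_{n-1})/(f(x_n) - f(x_{n-1}))

Iteration 1:
  f(-0.020000) = 4.018392
  f(2.920000) = -8.128512
  x_2 = 2.920000 - (-8.128512)×(2.920000 - (-0.020000))/(-8.128512 - 4.018392)
       = 0.952599
Iteration 2:
  f(2.920000) = -8.128512
  f(0.952599) = 0.282050
  x_3 = 0.952599 - 0.282050×(0.952599 - 2.920000)/(0.282050 - (-8.128512))
       = 1.018577
Iteration 3:
  f(0.952599) = 0.282050
  f(1.018577) = -0.111798
  x_4 = 1.018577 - (-0.111798)×(1.018577 - 0.952599)/(-0.111798 - 0.282050)
       = 0.999848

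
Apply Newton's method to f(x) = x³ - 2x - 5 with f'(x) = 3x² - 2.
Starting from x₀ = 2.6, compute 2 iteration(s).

f(x) = x³ - 2x - 5
f'(x) = 3x² - 2
x₀ = 2.6

Newton-Raphson formula: x_{n+1} = x_n - f(x_n)/f'(x_n)

Iteration 1:
  f(2.600000) = 7.376000
  f'(2.600000) = 18.280000
  x_1 = 2.600000 - 7.376000/18.280000 = 2.196499
Iteration 2:
  f(2.196499) = 1.204247
  f'(2.196499) = 12.473822
  x_2 = 2.196499 - 1.204247/12.473822 = 2.099957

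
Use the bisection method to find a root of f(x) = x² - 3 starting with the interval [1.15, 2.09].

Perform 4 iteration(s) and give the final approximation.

f(x) = x² - 3
Initial interval: [1.15, 2.09]

Iteration 1:
  c_1 = (1.150000 + 2.090000)/2 = 1.620000
  f(c_1) = f(1.620000) = -0.375600
  f(a) × f(c) ≥ 0, new interval: [1.620000, 2.090000]
Iteration 2:
  c_2 = (1.620000 + 2.090000)/2 = 1.855000
  f(c_2) = f(1.855000) = 0.441025
  f(a) × f(c) < 0, new interval: [1.620000, 1.855000]
Iteration 3:
  c_3 = (1.620000 + 1.855000)/2 = 1.737500
  f(c_3) = f(1.737500) = 0.018906
  f(a) × f(c) < 0, new interval: [1.620000, 1.737500]
Iteration 4:
  c_4 = (1.620000 + 1.737500)/2 = 1.678750
  f(c_4) = f(1.678750) = -0.181798
  f(a) × f(c) ≥ 0, new interval: [1.678750, 1.737500]

After 4 iteration(s), the approximation is c_4 = 1.678750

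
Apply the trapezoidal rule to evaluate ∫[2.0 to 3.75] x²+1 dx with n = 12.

f(x) = x²+1
a = 2.0, b = 3.75, n = 12
h = (b - a)/n = 0.145833

Trapezoidal rule: (h/2)[f(x₀) + 2f(x₁) + 2f(x₂) + ... + f(xₙ)]

x_0 = 2.0000, f(x_0) = 5.000000, coefficient = 1
x_1 = 2.1458, f(x_1) = 5.604601, coefficient = 2
x_2 = 2.2917, f(x_2) = 6.251736, coefficient = 2
x_3 = 2.4375, f(x_3) = 6.941406, coefficient = 2
x_4 = 2.5833, f(x_4) = 7.673611, coefficient = 2
x_5 = 2.7292, f(x_5) = 8.448351, coefficient = 2
x_6 = 2.8750, f(x_6) = 9.265625, coefficient = 2
x_7 = 3.0208, f(x_7) = 10.125434, coefficient = 2
x_8 = 3.1667, f(x_8) = 11.027778, coefficient = 2
x_9 = 3.3125, f(x_9) = 11.972656, coefficient = 2
x_10 = 3.4583, f(x_10) = 12.960069, coefficient = 2
x_11 = 3.6042, f(x_11) = 13.990017, coefficient = 2
x_12 = 3.7500, f(x_12) = 15.062500, coefficient = 1

I ≈ (0.145833/2) × 228.585069 = 16.667661
Exact value: 16.661458
Error: 0.006203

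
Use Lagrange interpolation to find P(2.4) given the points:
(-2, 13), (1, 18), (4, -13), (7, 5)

Lagrange interpolation formula:
P(x) = Σ yᵢ × Lᵢ(x)
where Lᵢ(x) = Π_{j≠i} (x - xⱼ)/(xᵢ - xⱼ)

L_0(2.4) = (2.4 - 1)/(-2 - 1) × (2.4 - 4)/(-2 - 4) × (2.4 - 7)/(-2 - 7) = -0.063605
L_1(2.4) = (2.4 - (-2))/(1 - (-2)) × (2.4 - 4)/(1 - 4) × (2.4 - 7)/(1 - 7) = 0.599704
L_2(2.4) = (2.4 - (-2))/(4 - (-2)) × (2.4 - 1)/(4 - 1) × (2.4 - 7)/(4 - 7) = 0.524741
L_3(2.4) = (2.4 - (-2))/(7 - (-2)) × (2.4 - 1)/(7 - 1) × (2.4 - 4)/(7 - 4) = -0.060840

P(2.4) = 13×L_0(2.4) + 18×L_1(2.4) + (-13)×L_2(2.4) + 5×L_3(2.4)
P(2.4) = 2.841975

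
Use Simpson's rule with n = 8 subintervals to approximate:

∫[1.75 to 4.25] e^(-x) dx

f(x) = e^(-x)
a = 1.75, b = 4.25, n = 8
h = (b - a)/n = 0.312500

Simpson's rule: (h/3)[f(x₀) + 4f(x₁) + 2f(x₂) + ... + f(xₙ)]

x_0 = 1.7500, f(x_0) = 0.173774, coefficient = 1
x_1 = 2.0625, f(x_1) = 0.127136, coefficient = 4
x_2 = 2.3750, f(x_2) = 0.093014, coefficient = 2
x_3 = 2.6875, f(x_3) = 0.068051, coefficient = 4
x_4 = 3.0000, f(x_4) = 0.049787, coefficient = 2
x_5 = 3.3125, f(x_5) = 0.036425, coefficient = 4
x_6 = 3.6250, f(x_6) = 0.026649, coefficient = 2
x_7 = 3.9375, f(x_7) = 0.019497, coefficient = 4
x_8 = 4.2500, f(x_8) = 0.014264, coefficient = 1

I ≈ (0.312500/3) × 1.531373 = 0.159518
Exact value: 0.159510
Error: 0.000008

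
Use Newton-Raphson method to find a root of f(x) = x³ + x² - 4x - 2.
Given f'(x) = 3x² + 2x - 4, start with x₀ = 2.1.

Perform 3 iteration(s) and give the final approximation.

f(x) = x³ + x² - 4x - 2
f'(x) = 3x² + 2x - 4
x₀ = 2.1

Newton-Raphson formula: x_{n+1} = x_n - f(x_n)/f'(x_n)

Iteration 1:
  f(2.100000) = 3.271000
  f'(2.100000) = 13.430000
  x_1 = 2.100000 - 3.271000/13.430000 = 1.856441
Iteration 2:
  f(1.856441) = 0.418596
  f'(1.856441) = 10.051999
  x_2 = 1.856441 - 0.418596/10.051999 = 1.814798
Iteration 3:
  f(1.814798) = 0.011320
  f'(1.814798) = 9.510068
  x_3 = 1.814798 - 0.011320/9.510068 = 1.813607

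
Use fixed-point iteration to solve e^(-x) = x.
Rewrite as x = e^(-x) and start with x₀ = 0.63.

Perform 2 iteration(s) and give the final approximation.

Equation: e^(-x) = x
Fixed-point form: x = e^(-x)
x₀ = 0.63

x_1 = g(0.630000) = 0.532592
x_2 = g(0.532592) = 0.587081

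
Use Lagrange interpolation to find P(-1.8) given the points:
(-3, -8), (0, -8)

Lagrange interpolation formula:
P(x) = Σ yᵢ × Lᵢ(x)
where Lᵢ(x) = Π_{j≠i} (x - xⱼ)/(xᵢ - xⱼ)

L_0(-1.8) = (-1.8 - 0)/(-3 - 0) = 0.600000
L_1(-1.8) = (-1.8 - (-3))/(0 - (-3)) = 0.400000

P(-1.8) = (-8)×L_0(-1.8) + (-8)×L_1(-1.8)
P(-1.8) = -8.000000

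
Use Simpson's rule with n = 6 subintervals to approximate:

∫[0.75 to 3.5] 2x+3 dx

f(x) = 2x+3
a = 0.75, b = 3.5, n = 6
h = (b - a)/n = 0.458333

Simpson's rule: (h/3)[f(x₀) + 4f(x₁) + 2f(x₂) + ... + f(xₙ)]

x_0 = 0.7500, f(x_0) = 4.500000, coefficient = 1
x_1 = 1.2083, f(x_1) = 5.416667, coefficient = 4
x_2 = 1.6667, f(x_2) = 6.333333, coefficient = 2
x_3 = 2.1250, f(x_3) = 7.250000, coefficient = 4
x_4 = 2.5833, f(x_4) = 8.166667, coefficient = 2
x_5 = 3.0417, f(x_5) = 9.083333, coefficient = 4
x_6 = 3.5000, f(x_6) = 10.000000, coefficient = 1

I ≈ (0.458333/3) × 130.500000 = 19.937500
Exact value: 19.937500
Error: 0.000000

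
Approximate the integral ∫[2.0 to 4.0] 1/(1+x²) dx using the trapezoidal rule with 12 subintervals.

f(x) = 1/(1+x²)
a = 2.0, b = 4.0, n = 12
h = (b - a)/n = 0.166667

Trapezoidal rule: (h/2)[f(x₀) + 2f(x₁) + 2f(x₂) + ... + f(xₙ)]

x_0 = 2.0000, f(x_0) = 0.200000, coefficient = 1
x_1 = 2.1667, f(x_1) = 0.175610, coefficient = 2
x_2 = 2.3333, f(x_2) = 0.155172, coefficient = 2
x_3 = 2.5000, f(x_3) = 0.137931, coefficient = 2
x_4 = 2.6667, f(x_4) = 0.123288, coefficient = 2
x_5 = 2.8333, f(x_5) = 0.110769, coefficient = 2
x_6 = 3.0000, f(x_6) = 0.100000, coefficient = 2
x_7 = 3.1667, f(x_7) = 0.090680, coefficient = 2
x_8 = 3.3333, f(x_8) = 0.082569, coefficient = 2
x_9 = 3.5000, f(x_9) = 0.075472, coefficient = 2
x_10 = 3.6667, f(x_10) = 0.069231, coefficient = 2
x_11 = 3.8333, f(x_11) = 0.063717, coefficient = 2
x_12 = 4.0000, f(x_12) = 0.058824, coefficient = 1

I ≈ (0.166667/2) × 2.627700 = 0.218975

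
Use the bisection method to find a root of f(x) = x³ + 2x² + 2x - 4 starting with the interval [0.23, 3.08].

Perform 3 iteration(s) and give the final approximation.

f(x) = x³ + 2x² + 2x - 4
Initial interval: [0.23, 3.08]

Iteration 1:
  c_1 = (0.230000 + 3.080000)/2 = 1.655000
  f(c_1) = f(1.655000) = 9.321136
  f(a) × f(c) < 0, new interval: [0.230000, 1.655000]
Iteration 2:
  c_2 = (0.230000 + 1.655000)/2 = 0.942500
  f(c_2) = f(0.942500) = 0.498841
  f(a) × f(c) < 0, new interval: [0.230000, 0.942500]
Iteration 3:
  c_3 = (0.230000 + 0.942500)/2 = 0.586250
  f(c_3) = f(0.586250) = -1.938634
  f(a) × f(c) ≥ 0, new interval: [0.586250, 0.942500]

After 3 iteration(s), the approximation is c_3 = 0.586250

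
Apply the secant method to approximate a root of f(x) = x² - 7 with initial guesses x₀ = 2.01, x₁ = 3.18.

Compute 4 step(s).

f(x) = x² - 7
x₀ = 2.01, x₁ = 3.18

Secant formula: x_{n+1} = x_n - f(x_n)(x_n - x_{n-1})/(f(x_n) - f(x_{n-1}))

Iteration 1:
  f(2.010000) = -2.959900
  f(3.180000) = 3.112400
  x_2 = 3.180000 - 3.112400×(3.180000 - 2.010000)/(3.112400 - (-2.959900))
       = 2.580308
Iteration 2:
  f(3.180000) = 3.112400
  f(2.580308) = -0.342009
  x_3 = 2.580308 - (-0.342009)×(2.580308 - 3.180000)/(-0.342009 - 3.112400)
       = 2.639682
Iteration 3:
  f(2.580308) = -0.342009
  f(2.639682) = -0.032081
  x_4 = 2.639682 - (-0.032081)×(2.639682 - 2.580308)/(-0.032081 - (-0.342009))
       = 2.645827
Iteration 4:
  f(2.639682) = -0.032081
  f(2.645827) = 0.000403
  x_5 = 2.645827 - 0.000403×(2.645827 - 2.639682)/(0.000403 - (-0.032081))
       = 2.645751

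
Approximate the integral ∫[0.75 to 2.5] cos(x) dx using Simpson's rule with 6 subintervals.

f(x) = cos(x)
a = 0.75, b = 2.5, n = 6
h = (b - a)/n = 0.291667

Simpson's rule: (h/3)[f(x₀) + 4f(x₁) + 2f(x₂) + ... + f(xₙ)]

x_0 = 0.7500, f(x_0) = 0.731689, coefficient = 1
x_1 = 1.0417, f(x_1) = 0.504782, coefficient = 4
x_2 = 1.3333, f(x_2) = 0.235238, coefficient = 2
x_3 = 1.6250, f(x_3) = -0.054177, coefficient = 4
x_4 = 1.9167, f(x_4) = -0.339016, coefficient = 2
x_5 = 2.2083, f(x_5) = -0.595218, coefficient = 4
x_6 = 2.5000, f(x_6) = -0.801144, coefficient = 1

I ≈ (0.291667/3) × -0.855463 = -0.083170
Exact value: -0.083167
Error: 0.000003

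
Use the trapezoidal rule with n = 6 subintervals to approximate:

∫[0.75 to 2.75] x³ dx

f(x) = x³
a = 0.75, b = 2.75, n = 6
h = (b - a)/n = 0.333333

Trapezoidal rule: (h/2)[f(x₀) + 2f(x₁) + 2f(x₂) + ... + f(xₙ)]

x_0 = 0.7500, f(x_0) = 0.421875, coefficient = 1
x_1 = 1.0833, f(x_1) = 1.271412, coefficient = 2
x_2 = 1.4167, f(x_2) = 2.843171, coefficient = 2
x_3 = 1.7500, f(x_3) = 5.359375, coefficient = 2
x_4 = 2.0833, f(x_4) = 9.042245, coefficient = 2
x_5 = 2.4167, f(x_5) = 14.114005, coefficient = 2
x_6 = 2.7500, f(x_6) = 20.796875, coefficient = 1

I ≈ (0.333333/2) × 86.479167 = 14.413194
Exact value: 14.218750
Error: 0.194444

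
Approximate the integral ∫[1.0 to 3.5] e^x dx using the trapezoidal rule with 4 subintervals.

f(x) = e^x
a = 1.0, b = 3.5, n = 4
h = (b - a)/n = 0.625000

Trapezoidal rule: (h/2)[f(x₀) + 2f(x₁) + 2f(x₂) + ... + f(xₙ)]

x_0 = 1.0000, f(x_0) = 2.718282, coefficient = 1
x_1 = 1.6250, f(x_1) = 5.078419, coefficient = 2
x_2 = 2.2500, f(x_2) = 9.487736, coefficient = 2
x_3 = 2.8750, f(x_3) = 17.725424, coefficient = 2
x_4 = 3.5000, f(x_4) = 33.115452, coefficient = 1

I ≈ (0.625000/2) × 100.416892 = 31.380279
Exact value: 30.397170
Error: 0.983109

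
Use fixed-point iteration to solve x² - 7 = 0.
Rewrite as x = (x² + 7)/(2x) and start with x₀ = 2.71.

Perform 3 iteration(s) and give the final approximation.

Equation: x² - 7 = 0
Fixed-point form: x = (x² + 7)/(2x)
x₀ = 2.71

x_1 = g(2.710000) = 2.646513
x_2 = g(2.646513) = 2.645751
x_3 = g(2.645751) = 2.645751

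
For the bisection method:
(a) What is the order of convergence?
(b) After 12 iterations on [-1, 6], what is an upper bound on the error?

(a) Bisection has linear (order 1) convergence; the error is halved each step.

(b) Error bound = (b-a)/2^n = (6 - (-1))/2^{12}
    = 7/2^{12}

(a) 1 (linear); (b) error ≤ 1.71e-03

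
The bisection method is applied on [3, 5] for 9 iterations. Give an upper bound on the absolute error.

Bisection error bound: |error| ≤ (b-a)/2^n
|error| ≤ (5 - 3)/2^9 = 2/2^9
|error| ≤ 0.0039062500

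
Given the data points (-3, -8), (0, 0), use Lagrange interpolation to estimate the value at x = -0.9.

Lagrange interpolation formula:
P(x) = Σ yᵢ × Lᵢ(x)
where Lᵢ(x) = Π_{j≠i} (x - xⱼ)/(xᵢ - xⱼ)

L_0(-0.9) = (-0.9 - 0)/(-3 - 0) = 0.300000
L_1(-0.9) = (-0.9 - (-3))/(0 - (-3)) = 0.700000

P(-0.9) = (-8)×L_0(-0.9) + 0×L_1(-0.9)
P(-0.9) = -2.400000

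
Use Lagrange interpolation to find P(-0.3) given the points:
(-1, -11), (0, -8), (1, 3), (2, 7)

Lagrange interpolation formula:
P(x) = Σ yᵢ × Lᵢ(x)
where Lᵢ(x) = Π_{j≠i} (x - xⱼ)/(xᵢ - xⱼ)

L_0(-0.3) = (-0.3 - 0)/(-1 - 0) × (-0.3 - 1)/(-1 - 1) × (-0.3 - 2)/(-1 - 2) = 0.149500
L_1(-0.3) = (-0.3 - (-1))/(0 - (-1)) × (-0.3 - 1)/(0 - 1) × (-0.3 - 2)/(0 - 2) = 1.046500
L_2(-0.3) = (-0.3 - (-1))/(1 - (-1)) × (-0.3 - 0)/(1 - 0) × (-0.3 - 2)/(1 - 2) = -0.241500
L_3(-0.3) = (-0.3 - (-1))/(2 - (-1)) × (-0.3 - 0)/(2 - 0) × (-0.3 - 1)/(2 - 1) = 0.045500

P(-0.3) = (-11)×L_0(-0.3) + (-8)×L_1(-0.3) + 3×L_2(-0.3) + 7×L_3(-0.3)
P(-0.3) = -10.422500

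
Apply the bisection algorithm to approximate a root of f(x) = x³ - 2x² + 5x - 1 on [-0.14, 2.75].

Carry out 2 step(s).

f(x) = x³ - 2x² + 5x - 1
Initial interval: [-0.14, 2.75]

Iteration 1:
  c_1 = (-0.140000 + 2.750000)/2 = 1.305000
  f(c_1) = f(1.305000) = 4.341398
  f(a) × f(c) < 0, new interval: [-0.140000, 1.305000]
Iteration 2:
  c_2 = (-0.140000 + 1.305000)/2 = 0.582500
  f(c_2) = f(0.582500) = 1.431533
  f(a) × f(c) < 0, new interval: [-0.140000, 0.582500]

After 2 iteration(s), the approximation is c_2 = 0.582500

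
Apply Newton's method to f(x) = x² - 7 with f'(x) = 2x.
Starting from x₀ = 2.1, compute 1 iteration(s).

f(x) = x² - 7
f'(x) = 2x
x₀ = 2.1

Newton-Raphson formula: x_{n+1} = x_n - f(x_n)/f'(x_n)

Iteration 1:
  f(2.100000) = -2.590000
  f'(2.100000) = 4.200000
  x_1 = 2.100000 - (-2.590000)/4.200000 = 2.716667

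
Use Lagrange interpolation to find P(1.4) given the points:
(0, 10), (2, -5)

Lagrange interpolation formula:
P(x) = Σ yᵢ × Lᵢ(x)
where Lᵢ(x) = Π_{j≠i} (x - xⱼ)/(xᵢ - xⱼ)

L_0(1.4) = (1.4 - 2)/(0 - 2) = 0.300000
L_1(1.4) = (1.4 - 0)/(2 - 0) = 0.700000

P(1.4) = 10×L_0(1.4) + (-5)×L_1(1.4)
P(1.4) = -0.500000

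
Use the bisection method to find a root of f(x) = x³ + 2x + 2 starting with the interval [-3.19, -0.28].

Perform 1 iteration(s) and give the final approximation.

f(x) = x³ + 2x + 2
Initial interval: [-3.19, -0.28]

Iteration 1:
  c_1 = (-3.190000 + (-0.280000))/2 = -1.735000
  f(c_1) = f(-1.735000) = -6.692740
  f(a) × f(c) ≥ 0, new interval: [-1.735000, -0.280000]

After 1 iteration(s), the approximation is c_1 = -1.735000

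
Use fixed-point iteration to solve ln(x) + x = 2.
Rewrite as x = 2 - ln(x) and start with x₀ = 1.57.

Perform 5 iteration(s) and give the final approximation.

Equation: ln(x) + x = 2
Fixed-point form: x = 2 - ln(x)
x₀ = 1.57

x_1 = g(1.570000) = 1.548924
x_2 = g(1.548924) = 1.562439
x_3 = g(1.562439) = 1.553752
x_4 = g(1.553752) = 1.559327
x_5 = g(1.559327) = 1.555745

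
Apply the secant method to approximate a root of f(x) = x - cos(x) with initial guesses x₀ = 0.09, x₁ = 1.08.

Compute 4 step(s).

f(x) = x - cos(x)
x₀ = 0.09, x₁ = 1.08

Secant formula: x_{n+1} = x_n - f(x_n)(x_n - x_{n-1})/(f(x_n) - f(x_{n-1}))

Iteration 1:
  f(0.090000) = -0.905953
  f(1.080000) = 0.608672
  x_2 = 1.080000 - 0.608672×(1.080000 - 0.090000)/(0.608672 - (-0.905953))
       = 0.682156
Iteration 2:
  f(1.080000) = 0.608672
  f(0.682156) = -0.094060
  x_3 = 0.682156 - (-0.094060)×(0.682156 - 1.080000)/(-0.094060 - 0.608672)
       = 0.735407
Iteration 3:
  f(0.682156) = -0.094060
  f(0.735407) = -0.006151
  x_4 = 0.735407 - (-0.006151)×(0.735407 - 0.682156)/(-0.006151 - (-0.094060))
       = 0.739133
Iteration 4:
  f(0.735407) = -0.006151
  f(0.739133) = 0.000080
  x_5 = 0.739133 - 0.000080×(0.739133 - 0.735407)/(0.000080 - (-0.006151))
       = 0.739085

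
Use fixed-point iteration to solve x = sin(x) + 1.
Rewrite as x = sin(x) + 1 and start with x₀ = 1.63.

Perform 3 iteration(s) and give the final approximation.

Equation: x = sin(x) + 1
Fixed-point form: x = sin(x) + 1
x₀ = 1.63

x_1 = g(1.630000) = 1.998248
x_2 = g(1.998248) = 1.910025
x_3 = g(1.910025) = 1.943012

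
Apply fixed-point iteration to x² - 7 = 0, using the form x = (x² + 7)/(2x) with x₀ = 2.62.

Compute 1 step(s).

Equation: x² - 7 = 0
Fixed-point form: x = (x² + 7)/(2x)
x₀ = 2.62

x_1 = g(2.620000) = 2.645878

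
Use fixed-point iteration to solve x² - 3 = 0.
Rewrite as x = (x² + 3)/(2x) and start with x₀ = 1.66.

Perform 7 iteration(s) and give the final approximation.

Equation: x² - 3 = 0
Fixed-point form: x = (x² + 3)/(2x)
x₀ = 1.66

x_1 = g(1.660000) = 1.733614
x_2 = g(1.733614) = 1.732052
x_3 = g(1.732052) = 1.732051
x_4 = g(1.732051) = 1.732051
x_5 = g(1.732051) = 1.732051
x_6 = g(1.732051) = 1.732051
x_7 = g(1.732051) = 1.732051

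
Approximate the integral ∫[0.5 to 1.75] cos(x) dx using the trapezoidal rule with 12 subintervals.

f(x) = cos(x)
a = 0.5, b = 1.75, n = 12
h = (b - a)/n = 0.104167

Trapezoidal rule: (h/2)[f(x₀) + 2f(x₁) + 2f(x₂) + ... + f(xₙ)]

x_0 = 0.5000, f(x_0) = 0.877583, coefficient = 1
x_1 = 0.6042, f(x_1) = 0.822976, coefficient = 2
x_2 = 0.7083, f(x_2) = 0.759447, coefficient = 2
x_3 = 0.8125, f(x_3) = 0.687686, coefficient = 2
x_4 = 0.9167, f(x_4) = 0.608469, coefficient = 2
x_5 = 1.0208, f(x_5) = 0.522656, coefficient = 2
x_6 = 1.1250, f(x_6) = 0.431177, coefficient = 2
x_7 = 1.2292, f(x_7) = 0.335023, coefficient = 2
x_8 = 1.3333, f(x_8) = 0.235238, coefficient = 2
x_9 = 1.4375, f(x_9) = 0.132902, coefficient = 2
x_10 = 1.5417, f(x_10) = 0.029126, coefficient = 2
x_11 = 1.6458, f(x_11) = -0.074967, coefficient = 2
x_12 = 1.7500, f(x_12) = -0.178246, coefficient = 1

I ≈ (0.104167/2) × 9.678799 = 0.504104
Exact value: 0.504560
Error: 0.000456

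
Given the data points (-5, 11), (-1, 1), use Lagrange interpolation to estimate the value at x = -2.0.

Lagrange interpolation formula:
P(x) = Σ yᵢ × Lᵢ(x)
where Lᵢ(x) = Π_{j≠i} (x - xⱼ)/(xᵢ - xⱼ)

L_0(-2.0) = (-2.0 - (-1))/(-5 - (-1)) = 0.250000
L_1(-2.0) = (-2.0 - (-5))/(-1 - (-5)) = 0.750000

P(-2.0) = 11×L_0(-2.0) + 1×L_1(-2.0)
P(-2.0) = 3.500000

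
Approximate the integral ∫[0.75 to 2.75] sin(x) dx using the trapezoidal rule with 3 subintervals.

f(x) = sin(x)
a = 0.75, b = 2.75, n = 3
h = (b - a)/n = 0.666667

Trapezoidal rule: (h/2)[f(x₀) + 2f(x₁) + 2f(x₂) + ... + f(xₙ)]

x_0 = 0.7500, f(x_0) = 0.681639, coefficient = 1
x_1 = 1.4167, f(x_1) = 0.988146, coefficient = 2
x_2 = 2.0833, f(x_2) = 0.871503, coefficient = 2
x_3 = 2.7500, f(x_3) = 0.381661, coefficient = 1

I ≈ (0.666667/2) × 4.782597 = 1.594199
Exact value: 1.655991
Error: 0.061792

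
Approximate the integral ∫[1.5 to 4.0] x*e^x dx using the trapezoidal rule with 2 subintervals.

f(x) = x*e^x
a = 1.5, b = 4.0, n = 2
h = (b - a)/n = 1.250000

Trapezoidal rule: (h/2)[f(x₀) + 2f(x₁) + 2f(x₂) + ... + f(xₙ)]

x_0 = 1.5000, f(x_0) = 6.722534, coefficient = 1
x_1 = 2.7500, f(x_1) = 43.017238, coefficient = 2
x_2 = 4.0000, f(x_2) = 218.392600, coefficient = 1

I ≈ (1.250000/2) × 311.149609 = 194.468506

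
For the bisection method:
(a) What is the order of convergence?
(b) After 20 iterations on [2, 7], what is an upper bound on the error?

(a) Bisection has linear (order 1) convergence; the error is halved each step.

(b) Error bound = (b-a)/2^n = (7 - 2)/2^{20}
    = 5/2^{20}

(a) 1 (linear); (b) error ≤ 4.77e-06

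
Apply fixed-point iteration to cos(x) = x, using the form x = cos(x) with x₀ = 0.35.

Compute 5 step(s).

Equation: cos(x) = x
Fixed-point form: x = cos(x)
x₀ = 0.35

x_1 = g(0.350000) = 0.939373
x_2 = g(0.939373) = 0.590294
x_3 = g(0.590294) = 0.830777
x_4 = g(0.830777) = 0.674302
x_5 = g(0.674302) = 0.781143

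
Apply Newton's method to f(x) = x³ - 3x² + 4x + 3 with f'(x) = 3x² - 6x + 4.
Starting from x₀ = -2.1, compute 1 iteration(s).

f(x) = x³ - 3x² + 4x + 3
f'(x) = 3x² - 6x + 4
x₀ = -2.1

Newton-Raphson formula: x_{n+1} = x_n - f(x_n)/f'(x_n)

Iteration 1:
  f(-2.100000) = -27.891000
  f'(-2.100000) = 29.830000
  x_1 = -2.100000 - (-27.891000)/29.830000 = -1.165002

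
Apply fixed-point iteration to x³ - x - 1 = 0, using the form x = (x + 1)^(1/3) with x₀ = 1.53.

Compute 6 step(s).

Equation: x³ - x - 1 = 0
Fixed-point form: x = (x + 1)^(1/3)
x₀ = 1.53

x_1 = g(1.530000) = 1.362616
x_2 = g(1.362616) = 1.331878
x_3 = g(1.331878) = 1.326077
x_4 = g(1.326077) = 1.324976
x_5 = g(1.324976) = 1.324767
x_6 = g(1.324767) = 1.324727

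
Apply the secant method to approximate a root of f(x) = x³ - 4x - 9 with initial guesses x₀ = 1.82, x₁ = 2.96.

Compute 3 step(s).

f(x) = x³ - 4x - 9
x₀ = 1.82, x₁ = 2.96

Secant formula: x_{n+1} = x_n - f(x_n)(x_n - x_{n-1})/(f(x_n) - f(x_{n-1}))

Iteration 1:
  f(1.820000) = -10.251432
  f(2.960000) = 5.094336
  x_2 = 2.960000 - 5.094336×(2.960000 - 1.820000)/(5.094336 - (-10.251432))
       = 2.581554
Iteration 2:
  f(2.960000) = 5.094336
  f(2.581554) = -2.121652
  x_3 = 2.581554 - (-2.121652)×(2.581554 - 2.960000)/(-2.121652 - 5.094336)
       = 2.692825
Iteration 3:
  f(2.581554) = -2.121652
  f(2.692825) = -0.244798
  x_4 = 2.692825 - (-0.244798)×(2.692825 - 2.581554)/(-0.244798 - (-2.121652))
       = 2.707338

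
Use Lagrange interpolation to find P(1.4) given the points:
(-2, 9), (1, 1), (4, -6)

Lagrange interpolation formula:
P(x) = Σ yᵢ × Lᵢ(x)
where Lᵢ(x) = Π_{j≠i} (x - xⱼ)/(xᵢ - xⱼ)

L_0(1.4) = (1.4 - 1)/(-2 - 1) × (1.4 - 4)/(-2 - 4) = -0.057778
L_1(1.4) = (1.4 - (-2))/(1 - (-2)) × (1.4 - 4)/(1 - 4) = 0.982222
L_2(1.4) = (1.4 - (-2))/(4 - (-2)) × (1.4 - 1)/(4 - 1) = 0.075556

P(1.4) = 9×L_0(1.4) + 1×L_1(1.4) + (-6)×L_2(1.4)
P(1.4) = 0.008889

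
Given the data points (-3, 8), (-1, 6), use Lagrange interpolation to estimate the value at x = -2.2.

Lagrange interpolation formula:
P(x) = Σ yᵢ × Lᵢ(x)
where Lᵢ(x) = Π_{j≠i} (x - xⱼ)/(xᵢ - xⱼ)

L_0(-2.2) = (-2.2 - (-1))/(-3 - (-1)) = 0.600000
L_1(-2.2) = (-2.2 - (-3))/(-1 - (-3)) = 0.400000

P(-2.2) = 8×L_0(-2.2) + 6×L_1(-2.2)
P(-2.2) = 7.200000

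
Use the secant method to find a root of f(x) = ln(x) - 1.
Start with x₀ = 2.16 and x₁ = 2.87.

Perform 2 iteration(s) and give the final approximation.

f(x) = ln(x) - 1
x₀ = 2.16, x₁ = 2.87

Secant formula: x_{n+1} = x_n - f(x_n)(x_n - x_{n-1})/(f(x_n) - f(x_{n-1}))

Iteration 1:
  f(2.160000) = -0.229892
  f(2.870000) = 0.054312
  x_2 = 2.870000 - 0.054312×(2.870000 - 2.160000)/(0.054312 - (-0.229892))
       = 2.734317
Iteration 2:
  f(2.870000) = 0.054312
  f(2.734317) = 0.005882
  x_3 = 2.734317 - 0.005882×(2.734317 - 2.870000)/(0.005882 - 0.054312)
       = 2.717839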